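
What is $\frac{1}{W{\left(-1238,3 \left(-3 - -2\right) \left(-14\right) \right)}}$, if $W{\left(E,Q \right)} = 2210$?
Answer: $\frac{1}{2210} \approx 0.00045249$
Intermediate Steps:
$\frac{1}{W{\left(-1238,3 \left(-3 - -2\right) \left(-14\right) \right)}} = \frac{1}{2210}$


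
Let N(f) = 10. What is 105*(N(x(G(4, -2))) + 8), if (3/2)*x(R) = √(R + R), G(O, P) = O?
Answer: 1890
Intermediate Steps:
x(R) = 2*√2*√R/3 (x(R) = 2*√(R + R)/3 = 2*√(2*R)/3 = 2*(√2*√R)/3 = 2*√2*√R/3)
105*(N(x(G(4, -2))) + 8) = 105*(10 + 8) = 105*18 = 1890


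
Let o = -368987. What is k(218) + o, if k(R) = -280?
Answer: -369267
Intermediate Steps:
k(218) + o = -280 - 368987 = -369267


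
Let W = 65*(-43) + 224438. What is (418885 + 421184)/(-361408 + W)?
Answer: -840069/139765 ≈ -6.0106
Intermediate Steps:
W = 221643 (W = -2795 + 224438 = 221643)
(418885 + 421184)/(-361408 + W) = (418885 + 421184)/(-361408 + 221643) = 840069/(-139765) = 840069*(-1/139765) = -840069/139765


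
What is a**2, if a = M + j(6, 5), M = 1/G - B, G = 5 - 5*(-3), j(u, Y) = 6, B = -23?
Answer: 337561/400 ≈ 843.90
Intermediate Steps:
G = 20 (G = 5 + 15 = 20)
M = 461/20 (M = 1/20 - 1*(-23) = 1/20 + 23 = 461/20 ≈ 23.050)
a = 581/20 (a = 461/20 + 6 = 581/20 ≈ 29.050)
a**2 = (581/20)**2 = 337561/400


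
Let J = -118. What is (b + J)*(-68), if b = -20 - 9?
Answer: 9996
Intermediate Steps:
b = -29
(b + J)*(-68) = (-29 - 118)*(-68) = -147*(-68) = 9996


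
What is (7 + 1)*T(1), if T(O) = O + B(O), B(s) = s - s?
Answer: 8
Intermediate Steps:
B(s) = 0
T(O) = O (T(O) = O + 0 = O)
(7 + 1)*T(1) = (7 + 1)*1 = 8*1 = 8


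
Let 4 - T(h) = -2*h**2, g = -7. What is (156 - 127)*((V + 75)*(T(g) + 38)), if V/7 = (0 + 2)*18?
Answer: 1327620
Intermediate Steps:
V = 252 (V = 7*((0 + 2)*18) = 7*(2*18) = 7*36 = 252)
T(h) = 4 + 2*h**2 (T(h) = 4 - (-2)*h**2 = 4 + 2*h**2)
(156 - 127)*((V + 75)*(T(g) + 38)) = (156 - 127)*((252 + 75)*((4 + 2*(-7)**2) + 38)) = 29*(327*((4 + 2*49) + 38)) = 29*(327*((4 + 98) + 38)) = 29*(327*(102 + 38)) = 29*(327*140) = 29*45780 = 1327620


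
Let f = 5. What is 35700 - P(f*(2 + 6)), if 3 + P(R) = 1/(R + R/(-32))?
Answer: 5533961/155 ≈ 35703.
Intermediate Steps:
P(R) = -3 + 32/(31*R) (P(R) = -3 + 1/(R + R/(-32)) = -3 + 1/(R + R*(-1/32)) = -3 + 1/(R - R/32) = -3 + 1/(31*R/32) = -3 + 32/(31*R))
35700 - P(f*(2 + 6)) = 35700 - (-3 + 32/(31*((5*(2 + 6))))) = 35700 - (-3 + 32/(31*((5*8)))) = 35700 - (-3 + (32/31)/40) = 35700 - (-3 + (32/31)*(1/40)) = 35700 - (-3 + 4/155) = 35700 - 1*(-461/155) = 35700 + 461/155 = 5533961/155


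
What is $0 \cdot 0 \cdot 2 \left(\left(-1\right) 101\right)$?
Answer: $0$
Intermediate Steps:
$0 \cdot 0 \cdot 2 \left(\left(-1\right) 101\right) = 0 \cdot 2 \left(-101\right) = 0 \left(-101\right) = 0$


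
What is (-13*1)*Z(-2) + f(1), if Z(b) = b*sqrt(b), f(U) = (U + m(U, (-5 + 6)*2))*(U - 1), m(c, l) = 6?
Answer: 26*I*sqrt(2) ≈ 36.77*I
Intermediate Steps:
f(U) = (-1 + U)*(6 + U) (f(U) = (U + 6)*(U - 1) = (6 + U)*(-1 + U) = (-1 + U)*(6 + U))
Z(b) = b**(3/2)
(-13*1)*Z(-2) + f(1) = (-13*1)*(-2)**(3/2) + (-6 + 1**2 + 5*1) = -(-26)*I*sqrt(2) + (-6 + 1 + 5) = 26*I*sqrt(2) + 0 = 26*I*sqrt(2)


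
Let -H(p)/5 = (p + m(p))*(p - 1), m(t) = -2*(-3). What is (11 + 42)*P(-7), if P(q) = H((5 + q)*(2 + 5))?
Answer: -31800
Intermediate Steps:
m(t) = 6
H(p) = -5*(-1 + p)*(6 + p) (H(p) = -5*(p + 6)*(p - 1) = -5*(6 + p)*(-1 + p) = -5*(-1 + p)*(6 + p))
P(q) = -845 - 175*q - 5*(35 + 7*q)**2 (P(q) = 30 - 25*(5 + q)*(2 + 5) - 5*(2 + 5)**2*(5 + q)**2 = 30 - 25*(5 + q)*7 - 5*49*(5 + q)**2 = 30 - 25*(35 + 7*q) - 5*(35 + 7*q)**2 = 30 + (-875 - 175*q) - 5*(35 + 7*q)**2 = -845 - 175*q - 5*(35 + 7*q)**2)
(11 + 42)*P(-7) = (11 + 42)*(-6970 - 2625*(-7) - 245*(-7)**2) = 53*(-6970 + 18375 - 245*49) = 53*(-6970 + 18375 - 12005) = 53*(-600) = -31800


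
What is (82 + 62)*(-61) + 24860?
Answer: 16076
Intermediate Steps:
(82 + 62)*(-61) + 24860 = 144*(-61) + 24860 = -8784 + 24860 = 16076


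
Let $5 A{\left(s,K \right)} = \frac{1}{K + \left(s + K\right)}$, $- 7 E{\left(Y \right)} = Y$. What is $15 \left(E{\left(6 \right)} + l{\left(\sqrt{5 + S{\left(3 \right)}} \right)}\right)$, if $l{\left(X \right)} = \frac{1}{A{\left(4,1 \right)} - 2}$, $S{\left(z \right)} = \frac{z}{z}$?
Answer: $- \frac{8460}{413} \approx -20.484$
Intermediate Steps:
$E{\left(Y \right)} = - \frac{Y}{7}$
$A{\left(s,K \right)} = \frac{1}{5 \left(s + 2 K\right)}$ ($A{\left(s,K \right)} = \frac{1}{5 \left(K + \left(s + K\right)\right)} = \frac{1}{5 \left(K + \left(K + s\right)\right)} = \frac{1}{5 \left(s + 2 K\right)}$)
$S{\left(z \right)} = 1$
$l{\left(X \right)} = - \frac{30}{59}$ ($l{\left(X \right)} = \frac{1}{\frac{1}{5 \left(4 + 2 \cdot 1\right)} - 2} = \frac{1}{\frac{1}{5 \left(4 + 2\right)} - 2} = \frac{1}{\frac{1}{5 \cdot 6} - 2} = \frac{1}{\frac{1}{5} \cdot \frac{1}{6} - 2} = \frac{1}{\frac{1}{30} - 2} = \frac{1}{- \frac{59}{30}} = - \frac{30}{59}$)
$15 \left(E{\left(6 \right)} + l{\left(\sqrt{5 + S{\left(3 \right)}} \right)}\right) = 15 \left(\left(- \frac{1}{7}\right) 6 - \frac{30}{59}\right) = 15 \left(- \frac{6}{7} - \frac{30}{59}\right) = 15 \left(- \frac{564}{413}\right) = - \frac{8460}{413}$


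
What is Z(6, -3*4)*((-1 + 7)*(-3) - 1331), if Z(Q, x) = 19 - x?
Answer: -41819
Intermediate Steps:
Z(6, -3*4)*((-1 + 7)*(-3) - 1331) = (19 - (-3)*4)*((-1 + 7)*(-3) - 1331) = (19 - 1*(-12))*(6*(-3) - 1331) = (19 + 12)*(-18 - 1331) = 31*(-1349) = -41819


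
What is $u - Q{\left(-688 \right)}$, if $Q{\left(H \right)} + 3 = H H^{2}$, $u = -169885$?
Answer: $325490790$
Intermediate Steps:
$Q{\left(H \right)} = -3 + H^{3}$ ($Q{\left(H \right)} = -3 + H H^{2} = -3 + H^{3}$)
$u - Q{\left(-688 \right)} = -169885 - \left(-3 + \left(-688\right)^{3}\right) = -169885 - \left(-3 - 325660672\right) = -169885 - -325660675 = -169885 + 325660675 = 325490790$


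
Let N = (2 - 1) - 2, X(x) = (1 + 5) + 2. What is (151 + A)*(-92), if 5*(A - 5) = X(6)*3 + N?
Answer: -73876/5 ≈ -14775.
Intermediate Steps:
X(x) = 8 (X(x) = 6 + 2 = 8)
N = -1 (N = 1 - 2 = -1)
A = 48/5 (A = 5 + (8*3 - 1)/5 = 5 + (24 - 1)/5 = 5 + (⅕)*23 = 5 + 23/5 = 48/5 ≈ 9.6000)
(151 + A)*(-92) = (151 + 48/5)*(-92) = (803/5)*(-92) = -73876/5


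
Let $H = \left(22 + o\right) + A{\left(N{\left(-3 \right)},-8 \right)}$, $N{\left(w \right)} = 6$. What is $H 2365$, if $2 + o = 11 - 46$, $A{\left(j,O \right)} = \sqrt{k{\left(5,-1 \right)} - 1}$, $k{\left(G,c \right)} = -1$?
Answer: $-35475 + 2365 i \sqrt{2} \approx -35475.0 + 3344.6 i$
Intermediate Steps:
$A{\left(j,O \right)} = i \sqrt{2}$ ($A{\left(j,O \right)} = \sqrt{-1 - 1} = \sqrt{-2} = i \sqrt{2}$)
$o = -37$ ($o = -2 + \left(11 - 46\right) = -2 - 35 = -37$)
$H = -15 + i \sqrt{2}$ ($H = \left(22 - 37\right) + i \sqrt{2} = -15 + i \sqrt{2} \approx -15.0 + 1.4142 i$)
$H 2365 = \left(-15 + i \sqrt{2}\right) 2365 = -35475 + 2365 i \sqrt{2}$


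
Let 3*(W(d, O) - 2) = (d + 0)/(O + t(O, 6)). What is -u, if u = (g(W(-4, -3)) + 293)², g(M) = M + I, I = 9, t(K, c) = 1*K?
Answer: -7496644/81 ≈ -92551.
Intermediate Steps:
t(K, c) = K
W(d, O) = 2 + d/(6*O) (W(d, O) = 2 + ((d + 0)/(O + O))/3 = 2 + (d/((2*O)))/3 = 2 + (d*(1/(2*O)))/3 = 2 + (d/(2*O))/3 = 2 + d/(6*O))
g(M) = 9 + M (g(M) = M + 9 = 9 + M)
u = 7496644/81 (u = ((9 + (2 + (⅙)*(-4)/(-3))) + 293)² = ((9 + (2 + (⅙)*(-4)*(-⅓))) + 293)² = ((9 + (2 + 2/9)) + 293)² = ((9 + 20/9) + 293)² = (101/9 + 293)² = (2738/9)² = 7496644/81 ≈ 92551.)
-u = -1*7496644/81 = -7496644/81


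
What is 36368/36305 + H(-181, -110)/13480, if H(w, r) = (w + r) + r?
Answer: 95136467/97878280 ≈ 0.97199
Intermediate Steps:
H(w, r) = w + 2*r (H(w, r) = (r + w) + r = w + 2*r)
36368/36305 + H(-181, -110)/13480 = 36368/36305 + (-181 + 2*(-110))/13480 = 36368*(1/36305) + (-181 - 220)*(1/13480) = 36368/36305 - 401*1/13480 = 36368/36305 - 401/13480 = 95136467/97878280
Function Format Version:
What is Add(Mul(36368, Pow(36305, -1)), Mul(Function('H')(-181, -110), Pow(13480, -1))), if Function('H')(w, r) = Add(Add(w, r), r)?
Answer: Rational(95136467, 97878280) ≈ 0.97199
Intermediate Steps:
Function('H')(w, r) = Add(w, Mul(2, r)) (Function('H')(w, r) = Add(Add(r, w), r) = Add(w, Mul(2, r)))
Add(Mul(36368, Pow(36305, -1)), Mul(Function('H')(-181, -110), Pow(13480, -1))) = Add(Mul(36368, Pow(36305, -1)), Mul(Add(-181, Mul(2, -110)), Pow(13480, -1))) = Add(Mul(36368, Rational(1, 36305)), Mul(Add(-181, -220), Rational(1, 13480))) = Add(Rational(36368, 36305), Mul(-401, Rational(1, 13480))) = Add(Rational(36368, 36305), Rational(-401, 13480)) = Rational(95136467, 97878280)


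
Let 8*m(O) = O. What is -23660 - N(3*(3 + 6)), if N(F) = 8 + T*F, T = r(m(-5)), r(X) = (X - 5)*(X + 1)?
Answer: -1511107/64 ≈ -23611.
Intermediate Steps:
m(O) = O/8
r(X) = (1 + X)*(-5 + X) (r(X) = (-5 + X)*(1 + X) = (1 + X)*(-5 + X))
T = -135/64 (T = -5 + ((1/8)*(-5))**2 - (-5)/2 = -5 + (-5/8)**2 - 4*(-5/8) = -5 + 25/64 + 5/2 = -135/64 ≈ -2.1094)
N(F) = 8 - 135*F/64
-23660 - N(3*(3 + 6)) = -23660 - (8 - 405*(3 + 6)/64) = -23660 - (8 - 405*9/64) = -23660 - (8 - 135/64*27) = -23660 - (8 - 3645/64) = -23660 - 1*(-3133/64) = -23660 + 3133/64 = -1511107/64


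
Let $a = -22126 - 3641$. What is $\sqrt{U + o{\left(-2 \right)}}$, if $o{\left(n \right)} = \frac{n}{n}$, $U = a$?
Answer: $i \sqrt{25766} \approx 160.52 i$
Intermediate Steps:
$a = -25767$
$U = -25767$
$o{\left(n \right)} = 1$
$\sqrt{U + o{\left(-2 \right)}} = \sqrt{-25767 + 1} = \sqrt{-25766} = i \sqrt{25766}$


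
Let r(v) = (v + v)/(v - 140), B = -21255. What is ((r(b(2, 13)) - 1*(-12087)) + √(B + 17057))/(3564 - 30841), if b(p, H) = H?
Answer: -1535023/3464179 - I*√4198/27277 ≈ -0.44311 - 0.0023753*I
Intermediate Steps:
r(v) = 2*v/(-140 + v) (r(v) = (2*v)/(-140 + v) = 2*v/(-140 + v))
((r(b(2, 13)) - 1*(-12087)) + √(B + 17057))/(3564 - 30841) = ((2*13/(-140 + 13) - 1*(-12087)) + √(-21255 + 17057))/(3564 - 30841) = ((2*13/(-127) + 12087) + √(-4198))/(-27277) = ((2*13*(-1/127) + 12087) + I*√4198)*(-1/27277) = ((-26/127 + 12087) + I*√4198)*(-1/27277) = (1535023/127 + I*√4198)*(-1/27277) = -1535023/3464179 - I*√4198/27277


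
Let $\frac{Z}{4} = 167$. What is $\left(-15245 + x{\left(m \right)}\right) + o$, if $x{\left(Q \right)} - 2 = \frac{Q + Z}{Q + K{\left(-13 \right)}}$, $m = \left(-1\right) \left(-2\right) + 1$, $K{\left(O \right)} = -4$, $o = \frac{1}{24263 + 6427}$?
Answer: $- \frac{488400659}{30690} \approx -15914.0$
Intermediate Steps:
$o = \frac{1}{30690} \approx 3.2584 \cdot 10^{-5}$
$Z = 668$ ($Z = 4 \cdot 167 = 668$)
$m = 3$ ($m = 2 + 1 = 3$)
$x{\left(Q \right)} = 2 + \frac{668 + Q}{-4 + Q}$ ($x{\left(Q \right)} = 2 + \frac{Q + 668}{Q - 4} = 2 + \frac{668 + Q}{-4 + Q}$)
$\left(-15245 + x{\left(m \right)}\right) + o = \left(-15245 + \frac{3 \left(220 + 3\right)}{-4 + 3}\right) + \frac{1}{30690} = \left(-15245 + 3 \frac{1}{-1} \cdot 223\right) + \frac{1}{30690} = \left(-15245 + 3 \left(-1\right) 223\right) + \frac{1}{30690} = \left(-15245 - 669\right) + \frac{1}{30690} = -15914 + \frac{1}{30690} = - \frac{488400659}{30690}$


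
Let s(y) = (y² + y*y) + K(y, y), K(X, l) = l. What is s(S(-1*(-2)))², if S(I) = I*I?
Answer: 1296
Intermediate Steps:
S(I) = I²
s(y) = y + 2*y² (s(y) = (y² + y*y) + y = (y² + y²) + y = 2*y² + y = y + 2*y²)
s(S(-1*(-2)))² = ((-1*(-2))²*(1 + 2*(-1*(-2))²))² = (2²*(1 + 2*2²))² = (4*(1 + 2*4))² = (4*(1 + 8))² = (4*9)² = 36² = 1296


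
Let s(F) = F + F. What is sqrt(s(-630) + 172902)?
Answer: sqrt(171642) ≈ 414.30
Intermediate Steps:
s(F) = 2*F
sqrt(s(-630) + 172902) = sqrt(2*(-630) + 172902) = sqrt(-1260 + 172902) = sqrt(171642)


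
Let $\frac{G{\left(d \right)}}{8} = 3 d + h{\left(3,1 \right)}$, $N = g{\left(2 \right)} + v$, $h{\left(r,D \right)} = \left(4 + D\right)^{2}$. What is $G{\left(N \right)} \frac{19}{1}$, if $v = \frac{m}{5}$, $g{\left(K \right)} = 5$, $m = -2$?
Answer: $\frac{29488}{5} \approx 5897.6$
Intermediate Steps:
$v = - \frac{2}{5} \approx -0.4$
$N = \frac{23}{5}$ ($N = 5 - \frac{2}{5} = \frac{23}{5} \approx 4.6$)
$G{\left(d \right)} = 200 + 24 d$ ($G{\left(d \right)} = 8 \left(3 d + \left(4 + 1\right)^{2}\right) = 8 \left(3 d + 5^{2}\right) = 8 \left(3 d + 25\right) = 8 \left(25 + 3 d\right) = 200 + 24 d$)
$G{\left(N \right)} \frac{19}{1} = \left(200 + 24 \cdot \frac{23}{5}\right) \frac{19}{1} = \left(200 + \frac{552}{5}\right) 19 \cdot 1 = \frac{1552}{5} \cdot 19 = \frac{29488}{5}$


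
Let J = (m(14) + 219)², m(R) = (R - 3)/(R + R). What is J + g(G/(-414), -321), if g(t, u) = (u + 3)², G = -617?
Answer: 117017665/784 ≈ 1.4926e+5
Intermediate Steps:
m(R) = (-3 + R)/(2*R) (m(R) = (-3 + R)/((2*R)) = (-3 + R)*(1/(2*R)) = (-3 + R)/(2*R))
g(t, u) = (3 + u)²
J = 37736449/784 (J = ((½)*(-3 + 14)/14 + 219)² = ((½)*(1/14)*11 + 219)² = (11/28 + 219)² = (6143/28)² = 37736449/784 ≈ 48133.)
J + g(G/(-414), -321) = 37736449/784 + (3 - 321)² = 37736449/784 + (-318)² = 37736449/784 + 101124 = 117017665/784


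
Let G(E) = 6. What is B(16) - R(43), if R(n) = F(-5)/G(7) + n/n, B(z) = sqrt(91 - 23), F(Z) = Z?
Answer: -1/6 + 2*sqrt(17) ≈ 8.0795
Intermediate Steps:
B(z) = 2*sqrt(17) (B(z) = sqrt(68) = 2*sqrt(17))
R(n) = 1/6 (R(n) = -5/6 + n/n = -5*1/6 + 1 = -5/6 + 1 = 1/6)
B(16) - R(43) = 2*sqrt(17) - 1*1/6 = 2*sqrt(17) - 1/6 = -1/6 + 2*sqrt(17)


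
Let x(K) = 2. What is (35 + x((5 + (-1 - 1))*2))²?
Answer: 1369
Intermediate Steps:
(35 + x((5 + (-1 - 1))*2))² = (35 + 2)² = 37² = 1369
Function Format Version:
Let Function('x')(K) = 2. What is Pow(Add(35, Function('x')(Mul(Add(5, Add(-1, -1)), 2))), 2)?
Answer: 1369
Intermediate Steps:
Pow(Add(35, Function('x')(Mul(Add(5, Add(-1, -1)), 2))), 2) = Pow(Add(35, 2), 2) = Pow(37, 2) = 1369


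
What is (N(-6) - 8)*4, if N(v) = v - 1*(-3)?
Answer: -44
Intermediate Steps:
N(v) = 3 + v (N(v) = v + 3 = 3 + v)
(N(-6) - 8)*4 = ((3 - 6) - 8)*4 = (-3 - 8)*4 = -11*4 = -44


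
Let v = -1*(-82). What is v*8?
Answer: 656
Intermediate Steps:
v = 82
v*8 = 82*8 = 656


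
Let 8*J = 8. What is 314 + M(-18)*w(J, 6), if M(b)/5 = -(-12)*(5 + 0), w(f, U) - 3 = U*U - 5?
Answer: 10514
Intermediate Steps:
J = 1 (J = (⅛)*8 = 1)
w(f, U) = -2 + U² (w(f, U) = 3 + (U*U - 5) = 3 + (U² - 5) = 3 + (-5 + U²) = -2 + U²)
M(b) = 300 (M(b) = 5*(-(-12)*(5 + 0)) = 5*(-(-12)*5) = 5*(-4*(-15)) = 5*60 = 300)
314 + M(-18)*w(J, 6) = 314 + 300*(-2 + 6²) = 314 + 300*(-2 + 36) = 314 + 300*34 = 314 + 10200 = 10514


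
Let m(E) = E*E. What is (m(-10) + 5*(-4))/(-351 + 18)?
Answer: -80/333 ≈ -0.24024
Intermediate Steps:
m(E) = E²
(m(-10) + 5*(-4))/(-351 + 18) = ((-10)² + 5*(-4))/(-351 + 18) = (100 - 20)/(-333) = 80*(-1/333) = -80/333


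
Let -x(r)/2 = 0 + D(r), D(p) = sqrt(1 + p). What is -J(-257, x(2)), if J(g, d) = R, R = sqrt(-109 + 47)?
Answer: -I*sqrt(62) ≈ -7.874*I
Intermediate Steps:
x(r) = -2*sqrt(1 + r) (x(r) = -2*(0 + sqrt(1 + r)) = -2*sqrt(1 + r))
R = I*sqrt(62) (R = sqrt(-62) = I*sqrt(62) ≈ 7.874*I)
J(g, d) = I*sqrt(62)
-J(-257, x(2)) = -I*sqrt(62)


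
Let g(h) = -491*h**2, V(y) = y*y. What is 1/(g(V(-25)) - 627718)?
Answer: -1/192424593 ≈ -5.1968e-9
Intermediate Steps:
V(y) = y**2
1/(g(V(-25)) - 627718) = 1/(-491*((-25)**2)**2 - 627718) = 1/(-491*625**2 - 627718) = 1/(-491*390625 - 627718) = 1/(-191796875 - 627718) = 1/(-192424593) = -1/192424593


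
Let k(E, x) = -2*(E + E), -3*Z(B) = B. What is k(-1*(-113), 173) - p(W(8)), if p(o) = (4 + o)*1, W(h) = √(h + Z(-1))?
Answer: -456 - 5*√3/3 ≈ -458.89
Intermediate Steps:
Z(B) = -B/3
W(h) = √(⅓ + h) (W(h) = √(h - ⅓*(-1)) = √(h + ⅓) = √(⅓ + h))
p(o) = 4 + o
k(E, x) = -4*E
k(-1*(-113), 173) - p(W(8)) = -(-4)*(-113) - (4 + √(3 + 9*8)/3) = -4*113 - (4 + √(3 + 72)/3) = -452 - (4 + √75/3) = -452 - (4 + (5*√3)/3) = -452 - (4 + 5*√3/3) = -452 + (-4 - 5*√3/3) = -456 - 5*√3/3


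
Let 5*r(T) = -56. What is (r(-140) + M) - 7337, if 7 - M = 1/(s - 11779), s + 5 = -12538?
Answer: -892763327/121610 ≈ -7341.2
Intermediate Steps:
s = -12543 (s = -5 - 12538 = -12543)
r(T) = -56/5 (r(T) = (⅕)*(-56) = -56/5)
M = 170255/24322 (M = 7 - 1/(-12543 - 11779) = 7 - 1/(-24322) = 7 - 1*(-1/24322) = 7 + 1/24322 = 170255/24322 ≈ 7.0000)
(r(-140) + M) - 7337 = (-56/5 + 170255/24322) - 7337 = -510757/121610 - 7337 = -892763327/121610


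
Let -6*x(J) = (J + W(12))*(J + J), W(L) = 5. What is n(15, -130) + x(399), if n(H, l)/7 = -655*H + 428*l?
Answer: -511987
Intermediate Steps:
n(H, l) = -4585*H + 2996*l (n(H, l) = 7*(-655*H + 428*l) = -4585*H + 2996*l)
x(J) = -J*(5 + J)/3 (x(J) = -(J + 5)*(J + J)/6 = -(5 + J)*2*J/6 = -J*(5 + J)/3)
n(15, -130) + x(399) = (-4585*15 + 2996*(-130)) - ⅓*399*(5 + 399) = (-68775 - 389480) - ⅓*399*404 = -458255 - 53732 = -511987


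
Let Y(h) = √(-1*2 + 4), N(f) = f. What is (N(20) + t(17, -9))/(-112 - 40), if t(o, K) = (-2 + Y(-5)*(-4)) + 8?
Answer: -13/76 + √2/38 ≈ -0.13384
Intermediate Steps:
Y(h) = √2 (Y(h) = √(-2 + 4) = √2)
t(o, K) = 6 - 4*√2 (t(o, K) = (-2 + √2*(-4)) + 8 = (-2 - 4*√2) + 8 = 6 - 4*√2)
(N(20) + t(17, -9))/(-112 - 40) = (20 + (6 - 4*√2))/(-112 - 40) = (26 - 4*√2)/(-152) = (26 - 4*√2)*(-1/152) = -13/76 + √2/38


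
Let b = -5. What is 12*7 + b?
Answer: 79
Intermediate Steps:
12*7 + b = 12*7 - 5 = 84 - 5 = 79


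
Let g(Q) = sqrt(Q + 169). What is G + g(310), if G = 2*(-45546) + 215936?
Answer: 124844 + sqrt(479) ≈ 1.2487e+5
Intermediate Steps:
g(Q) = sqrt(169 + Q)
G = 124844 (G = -91092 + 215936 = 124844)
G + g(310) = 124844 + sqrt(169 + 310) = 124844 + sqrt(479)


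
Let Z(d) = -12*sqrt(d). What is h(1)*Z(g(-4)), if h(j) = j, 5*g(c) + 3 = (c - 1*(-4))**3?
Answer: -12*I*sqrt(15)/5 ≈ -9.2952*I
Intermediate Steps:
g(c) = -3/5 + (4 + c)**3/5 (g(c) = -3/5 + (c - 1*(-4))**3/5 = -3/5 + (c + 4)**3/5 = -3/5 + (4 + c)**3/5)
h(1)*Z(g(-4)) = 1*(-12*sqrt(-3/5 + (4 - 4)**3/5)) = 1*(-12*sqrt(-3/5 + (1/5)*0**3)) = 1*(-12*sqrt(-3/5 + (1/5)*0)) = 1*(-12*sqrt(-3/5 + 0)) = 1*(-12*I*sqrt(15)/5) = -12*I*sqrt(15)/5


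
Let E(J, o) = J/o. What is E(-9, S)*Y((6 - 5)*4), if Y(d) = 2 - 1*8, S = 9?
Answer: 6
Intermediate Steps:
Y(d) = -6 (Y(d) = 2 - 8 = -6)
E(-9, S)*Y((6 - 5)*4) = -9/9*(-6) = -9*⅑*(-6) = -1*(-6) = 6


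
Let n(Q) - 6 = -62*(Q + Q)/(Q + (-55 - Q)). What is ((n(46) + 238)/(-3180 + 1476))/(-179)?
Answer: 4781/4193970 ≈ 0.0011400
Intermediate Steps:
n(Q) = 6 + 124*Q/55 (n(Q) = 6 - 62*(Q + Q)/(Q + (-55 - Q)) = 6 - 62*(-2*Q/55) = 6 - (-124)*Q/55 = 6 + 124*Q/55)
((n(46) + 238)/(-3180 + 1476))/(-179) = (((6 + (124/55)*46) + 238)/(-3180 + 1476))/(-179) = (((6 + 5704/55) + 238)/(-1704))*(-1/179) = ((6034/55 + 238)*(-1/1704))*(-1/179) = ((19124/55)*(-1/1704))*(-1/179) = -4781/23430*(-1/179) = 4781/4193970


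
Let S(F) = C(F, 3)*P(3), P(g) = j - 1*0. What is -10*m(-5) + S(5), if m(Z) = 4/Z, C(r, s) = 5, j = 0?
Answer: 8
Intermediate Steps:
P(g) = 0 (P(g) = 0 - 1*0 = 0 + 0 = 0)
S(F) = 0 (S(F) = 5*0 = 0)
-10*m(-5) + S(5) = -40/(-5) + 0 = -40*(-1)/5 + 0 = -10*(-4/5) + 0 = 8 + 0 = 8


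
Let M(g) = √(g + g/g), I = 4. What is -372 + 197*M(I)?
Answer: -372 + 197*√5 ≈ 68.505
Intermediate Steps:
M(g) = √(1 + g) (M(g) = √(g + 1) = √(1 + g))
-372 + 197*M(I) = -372 + 197*√(1 + 4) = -372 + 197*√5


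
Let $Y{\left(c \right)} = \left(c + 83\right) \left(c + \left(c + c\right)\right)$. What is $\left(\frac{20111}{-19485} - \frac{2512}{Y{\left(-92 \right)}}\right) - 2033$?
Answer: $- \frac{2736044624}{1344465} \approx -2035.0$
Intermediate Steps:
$Y{\left(c \right)} = 3 c \left(83 + c\right)$ ($Y{\left(c \right)} = \left(83 + c\right) \left(c + 2 c\right) = \left(83 + c\right) 3 c = 3 c \left(83 + c\right)$)
$\left(\frac{20111}{-19485} - \frac{2512}{Y{\left(-92 \right)}}\right) - 2033 = \left(\frac{20111}{-19485} - \frac{2512}{3 \left(-92\right) \left(83 - 92\right)}\right) - 2033 = \left(20111 \left(- \frac{1}{19485}\right) - \frac{2512}{3 \left(-92\right) \left(-9\right)}\right) - 2033 = \left(- \frac{20111}{19485} - \frac{2512}{2484}\right) - 2033 = \left(- \frac{20111}{19485} - \frac{628}{621}\right) - 2033 = - \frac{2747279}{1344465} - 2033 = - \frac{2736044624}{1344465}$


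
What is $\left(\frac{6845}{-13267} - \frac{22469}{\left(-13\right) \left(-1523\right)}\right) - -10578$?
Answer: $\frac{2778124896096}{262673333} \approx 10576.0$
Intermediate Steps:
$\left(\frac{6845}{-13267} - \frac{22469}{\left(-13\right) \left(-1523\right)}\right) - -10578 = \left(6845 \left(- \frac{1}{13267}\right) - \frac{22469}{19799}\right) + 10578 = \left(- \frac{6845}{13267} - \frac{22469}{19799}\right) + 10578 = - \frac{433620378}{262673333} + 10578 = \frac{2778124896096}{262673333}$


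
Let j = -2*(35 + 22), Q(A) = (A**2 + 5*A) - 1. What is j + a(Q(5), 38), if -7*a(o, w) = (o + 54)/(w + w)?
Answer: -60751/532 ≈ -114.19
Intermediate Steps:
Q(A) = -1 + A**2 + 5*A
a(o, w) = -(54 + o)/(14*w) (a(o, w) = -(o + 54)/(7*(w + w)) = -(54 + o)/(7*(2*w)) = -(54 + o)*1/(2*w)/7 = -(54 + o)/(14*w))
j = -114 (j = -2*57 = -114)
j + a(Q(5), 38) = -114 + (1/14)*(-54 - (-1 + 5**2 + 5*5))/38 = -114 + (1/14)*(1/38)*(-54 - (-1 + 25 + 25)) = -114 + (1/14)*(1/38)*(-54 - 1*49) = -114 + (1/14)*(1/38)*(-54 - 49) = -114 + (1/14)*(1/38)*(-103) = -114 - 103/532 = -60751/532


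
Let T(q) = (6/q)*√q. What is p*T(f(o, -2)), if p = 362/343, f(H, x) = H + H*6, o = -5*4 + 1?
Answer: -2172*I*√133/45619 ≈ -0.54909*I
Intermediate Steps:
o = -19 (o = -20 + 1 = -19)
f(H, x) = 7*H (f(H, x) = H + 6*H = 7*H)
T(q) = 6/√q
p = 362/343 (p = 362*(1/343) = 362/343 ≈ 1.0554)
p*T(f(o, -2)) = 362*(6/√(7*(-19)))/343 = 362*(6/√(-133))/343 = 362*(6*(-I*√133/133))/343 = 362*(-6*I*√133/133)/343 = -2172*I*√133/45619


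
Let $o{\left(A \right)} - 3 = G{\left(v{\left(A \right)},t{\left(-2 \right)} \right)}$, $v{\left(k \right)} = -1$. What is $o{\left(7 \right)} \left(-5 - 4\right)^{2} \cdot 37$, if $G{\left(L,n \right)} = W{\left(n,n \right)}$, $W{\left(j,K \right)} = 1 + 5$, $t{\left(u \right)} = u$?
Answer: $26973$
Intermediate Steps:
$W{\left(j,K \right)} = 6$
$G{\left(L,n \right)} = 6$
$o{\left(A \right)} = 9$ ($o{\left(A \right)} = 3 + 6 = 9$)
$o{\left(7 \right)} \left(-5 - 4\right)^{2} \cdot 37 = 9 \left(-5 - 4\right)^{2} \cdot 37 = 9 \left(-9\right)^{2} \cdot 37 = 9 \cdot 81 \cdot 37 = 729 \cdot 37 = 26973$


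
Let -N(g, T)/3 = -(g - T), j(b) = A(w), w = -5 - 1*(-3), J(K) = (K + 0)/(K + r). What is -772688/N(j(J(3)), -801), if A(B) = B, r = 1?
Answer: -772688/2397 ≈ -322.36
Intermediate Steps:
J(K) = K/(1 + K) (J(K) = (K + 0)/(K + 1) = K/(1 + K))
w = -2 (w = -5 + 3 = -2)
j(b) = -2
N(g, T) = -3*T + 3*g (N(g, T) = -(-3)*(g - T) = -3*(T - g) = -3*T + 3*g)
-772688/N(j(J(3)), -801) = -772688/(-3*(-801) + 3*(-2)) = -772688/(2403 - 6) = -772688/2397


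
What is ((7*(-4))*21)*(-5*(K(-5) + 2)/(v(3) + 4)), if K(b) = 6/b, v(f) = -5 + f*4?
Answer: 2352/11 ≈ 213.82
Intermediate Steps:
v(f) = -5 + 4*f
((7*(-4))*21)*(-5*(K(-5) + 2)/(v(3) + 4)) = ((7*(-4))*21)*(-5*(6/(-5) + 2)/((-5 + 4*3) + 4)) = (-28*21)*(-5*(6*(-⅕) + 2)/((-5 + 12) + 4)) = -(-2940)*(-6/5 + 2)/(7 + 4) = -(-2940)*(⅘)/11 = -(-2940)*(⅘)*(1/11) = -(-2940)*4/55 = -588*(-4/11) = 2352/11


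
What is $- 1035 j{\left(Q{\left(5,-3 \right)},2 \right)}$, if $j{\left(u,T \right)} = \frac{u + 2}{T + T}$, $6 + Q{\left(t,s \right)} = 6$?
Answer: $- \frac{1035}{2} \approx -517.5$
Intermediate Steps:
$Q{\left(t,s \right)} = 0$ ($Q{\left(t,s \right)} = -6 + 6 = 0$)
$j{\left(u,T \right)} = \frac{2 + u}{2 T}$
$- 1035 j{\left(Q{\left(5,-3 \right)},2 \right)} = - 1035 \frac{2 + 0}{2 \cdot 2} = - 1035 \cdot \frac{1}{2} \cdot \frac{1}{2} \cdot 2 = \left(-1035\right) \frac{1}{2} = - \frac{1035}{2}$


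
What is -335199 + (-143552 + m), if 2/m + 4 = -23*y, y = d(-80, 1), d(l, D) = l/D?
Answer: -439493417/918 ≈ -4.7875e+5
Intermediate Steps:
y = -80 (y = -80/1 = -80*1 = -80)
m = 1/918 (m = 2/(-4 - 23*(-80)) = 2/(-4 + 1840) = 2/1836 = 2*(1/1836) = 1/918 ≈ 0.0010893)
-335199 + (-143552 + m) = -335199 + (-143552 + 1/918) = -335199 - 131780735/918 = -439493417/918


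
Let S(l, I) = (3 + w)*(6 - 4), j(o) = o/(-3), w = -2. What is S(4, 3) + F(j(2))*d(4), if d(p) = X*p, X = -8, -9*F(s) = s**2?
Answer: 290/81 ≈ 3.5802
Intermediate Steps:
j(o) = -o/3 (j(o) = o*(-1/3) = -o/3)
F(s) = -s**2/9
S(l, I) = 2 (S(l, I) = (3 - 2)*(6 - 4) = 1*2 = 2)
d(p) = -8*p
S(4, 3) + F(j(2))*d(4) = 2 + (-(-1/3*2)**2/9)*(-8*4) = 2 - (-2/3)**2/9*(-32) = 2 - 1/9*4/9*(-32) = 2 - 4/81*(-32) = 2 + 128/81 = 290/81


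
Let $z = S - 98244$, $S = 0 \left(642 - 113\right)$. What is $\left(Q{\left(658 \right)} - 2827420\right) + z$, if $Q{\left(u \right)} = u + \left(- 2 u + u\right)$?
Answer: $-2925664$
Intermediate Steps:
$S = 0$ ($S = 0 \cdot 529 = 0$)
$Q{\left(u \right)} = 0$ ($Q{\left(u \right)} = u - u = 0$)
$z = -98244$ ($z = 0 - 98244 = -98244$)
$\left(Q{\left(658 \right)} - 2827420\right) + z = \left(0 - 2827420\right) - 98244 = -2827420 - 98244 = -2925664$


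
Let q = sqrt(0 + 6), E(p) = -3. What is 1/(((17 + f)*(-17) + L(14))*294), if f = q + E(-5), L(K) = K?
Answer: -8/508641 + 17*sqrt(6)/14241948 ≈ -1.2804e-5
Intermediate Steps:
q = sqrt(6) ≈ 2.4495
f = -3 + sqrt(6) (f = sqrt(6) - 3 = -3 + sqrt(6) ≈ -0.55051)
1/(((17 + f)*(-17) + L(14))*294) = 1/(((17 + (-3 + sqrt(6)))*(-17) + 14)*294) = 1/(((14 + sqrt(6))*(-17) + 14)*294) = 1/(((-238 - 17*sqrt(6)) + 14)*294) = 1/((-224 - 17*sqrt(6))*294) = 1/(-65856 - 4998*sqrt(6))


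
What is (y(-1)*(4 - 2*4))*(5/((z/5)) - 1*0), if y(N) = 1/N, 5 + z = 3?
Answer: -50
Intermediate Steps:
z = -2 (z = -5 + 3 = -2)
y(N) = 1/N
(y(-1)*(4 - 2*4))*(5/((z/5)) - 1*0) = ((4 - 2*4)/(-1))*(5/((-2/5)) - 1*0) = (-(4 - 8))*(5/((-2*⅕)) + 0) = (-1*(-4))*(5/(-⅖) + 0) = 4*(5*(-5/2) + 0) = 4*(-25/2 + 0) = 4*(-25/2) = -50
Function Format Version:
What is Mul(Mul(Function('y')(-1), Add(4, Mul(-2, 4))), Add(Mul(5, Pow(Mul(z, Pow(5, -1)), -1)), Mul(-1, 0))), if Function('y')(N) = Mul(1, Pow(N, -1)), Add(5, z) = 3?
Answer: -50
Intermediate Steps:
z = -2 (z = Add(-5, 3) = -2)
Function('y')(N) = Pow(N, -1)
Mul(Mul(Function('y')(-1), Add(4, Mul(-2, 4))), Add(Mul(5, Pow(Mul(z, Pow(5, -1)), -1)), Mul(-1, 0))) = Mul(Mul(Pow(-1, -1), Add(4, Mul(-2, 4))), Add(Mul(5, Pow(Mul(-2, Pow(5, -1)), -1)), Mul(-1, 0))) = Mul(Mul(-1, Add(4, -8)), Add(Mul(5, Pow(Mul(-2, Rational(1, 5)), -1)), 0)) = Mul(Mul(-1, -4), Add(Mul(5, Pow(Rational(-2, 5), -1)), 0)) = Mul(4, Add(Mul(5, Rational(-5, 2)), 0)) = Mul(4, Add(Rational(-25, 2), 0)) = Mul(4, Rational(-25, 2)) = -50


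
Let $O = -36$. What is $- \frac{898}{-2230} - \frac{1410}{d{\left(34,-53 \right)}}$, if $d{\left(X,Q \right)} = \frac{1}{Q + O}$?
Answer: $\frac{139921799}{1115} \approx 1.2549 \cdot 10^{5}$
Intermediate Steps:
$d{\left(X,Q \right)} = \frac{1}{-36 + Q}$ ($d{\left(X,Q \right)} = \frac{1}{Q - 36} = \frac{1}{-36 + Q}$)
$- \frac{898}{-2230} - \frac{1410}{d{\left(34,-53 \right)}} = - \frac{898}{-2230} - \frac{1410}{\frac{1}{-36 - 53}} = \left(-898\right) \left(- \frac{1}{2230}\right) - \frac{1410}{\frac{1}{-89}} = \frac{449}{1115} - \frac{1410}{- \frac{1}{89}} = \frac{449}{1115} - -125490 = \frac{449}{1115} + 125490 = \frac{139921799}{1115}$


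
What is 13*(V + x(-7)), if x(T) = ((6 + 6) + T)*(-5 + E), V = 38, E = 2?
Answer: 299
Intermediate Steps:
x(T) = -36 - 3*T (x(T) = ((6 + 6) + T)*(-5 + 2) = (12 + T)*(-3) = -36 - 3*T)
13*(V + x(-7)) = 13*(38 + (-36 - 3*(-7))) = 13*(38 + (-36 + 21)) = 13*(38 - 15) = 13*23 = 299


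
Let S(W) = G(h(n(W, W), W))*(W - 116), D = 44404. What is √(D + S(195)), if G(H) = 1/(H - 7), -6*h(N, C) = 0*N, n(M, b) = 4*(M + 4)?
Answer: √2175243/7 ≈ 210.70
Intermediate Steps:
n(M, b) = 16 + 4*M (n(M, b) = 4*(4 + M) = 16 + 4*M)
h(N, C) = 0 (h(N, C) = -0*N = -⅙*0 = 0)
G(H) = 1/(-7 + H)
S(W) = 116/7 - W/7 (S(W) = (W - 116)/(-7 + 0) = (-116 + W)/(-7) = -(-116 + W)/7 = 116/7 - W/7)
√(D + S(195)) = √(44404 + (116/7 - ⅐*195)) = √(44404 + (116/7 - 195/7)) = √(44404 - 79/7) = √(310749/7) = √2175243/7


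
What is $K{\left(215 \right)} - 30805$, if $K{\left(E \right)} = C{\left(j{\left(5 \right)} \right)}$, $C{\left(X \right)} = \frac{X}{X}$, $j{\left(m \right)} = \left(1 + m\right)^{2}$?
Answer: $-30804$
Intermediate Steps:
$C{\left(X \right)} = 1$
$K{\left(E \right)} = 1$
$K{\left(215 \right)} - 30805 = 1 - 30805 = -30804$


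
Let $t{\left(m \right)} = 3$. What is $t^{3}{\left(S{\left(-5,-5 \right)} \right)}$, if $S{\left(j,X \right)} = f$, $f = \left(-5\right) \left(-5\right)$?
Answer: $27$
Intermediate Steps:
$f = 25$
$S{\left(j,X \right)} = 25$
$t^{3}{\left(S{\left(-5,-5 \right)} \right)} = 3^{3} = 27$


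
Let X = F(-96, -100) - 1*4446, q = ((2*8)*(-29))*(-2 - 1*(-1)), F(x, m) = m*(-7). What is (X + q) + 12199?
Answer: 8917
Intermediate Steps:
F(x, m) = -7*m
q = 464 (q = (16*(-29))*(-2 + 1) = -464*(-1) = 464)
X = -3746 (X = -7*(-100) - 1*4446 = 700 - 4446 = -3746)
(X + q) + 12199 = (-3746 + 464) + 12199 = -3282 + 12199 = 8917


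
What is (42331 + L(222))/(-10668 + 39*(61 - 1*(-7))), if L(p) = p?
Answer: -42553/8016 ≈ -5.3085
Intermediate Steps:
(42331 + L(222))/(-10668 + 39*(61 - 1*(-7))) = (42331 + 222)/(-10668 + 39*(61 - 1*(-7))) = 42553/(-10668 + 39*(61 + 7)) = 42553/(-10668 + 39*68) = 42553/(-10668 + 2652) = 42553/(-8016) = 42553*(-1/8016) = -42553/8016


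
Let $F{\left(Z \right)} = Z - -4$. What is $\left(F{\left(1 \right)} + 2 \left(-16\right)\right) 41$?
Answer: $-1107$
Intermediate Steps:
$F{\left(Z \right)} = 4 + Z$ ($F{\left(Z \right)} = Z + 4 = 4 + Z$)
$\left(F{\left(1 \right)} + 2 \left(-16\right)\right) 41 = \left(\left(4 + 1\right) + 2 \left(-16\right)\right) 41 = \left(5 - 32\right) 41 = \left(-27\right) 41 = -1107$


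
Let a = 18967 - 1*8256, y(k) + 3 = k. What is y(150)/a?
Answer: 147/10711 ≈ 0.013724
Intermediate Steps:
y(k) = -3 + k
a = 10711 (a = 18967 - 8256 = 10711)
y(150)/a = (-3 + 150)/10711 = 147*(1/10711) = 147/10711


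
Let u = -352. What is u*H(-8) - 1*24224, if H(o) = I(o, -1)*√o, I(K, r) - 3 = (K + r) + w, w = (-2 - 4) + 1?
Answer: -24224 + 7744*I*√2 ≈ -24224.0 + 10952.0*I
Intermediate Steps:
w = -5 (w = -6 + 1 = -5)
I(K, r) = -2 + K + r (I(K, r) = 3 + ((K + r) - 5) = 3 + (-5 + K + r) = -2 + K + r)
H(o) = √o*(-3 + o) (H(o) = (-2 + o - 1)*√o = (-3 + o)*√o = √o*(-3 + o))
u*H(-8) - 1*24224 = -352*√(-8)*(-3 - 8) - 1*24224 = -352*2*I*√2*(-11) - 24224 = -(-7744)*I*√2 - 24224 = 7744*I*√2 - 24224 = -24224 + 7744*I*√2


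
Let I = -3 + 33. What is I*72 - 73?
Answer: 2087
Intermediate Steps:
I = 30
I*72 - 73 = 30*72 - 73 = 2160 - 73 = 2087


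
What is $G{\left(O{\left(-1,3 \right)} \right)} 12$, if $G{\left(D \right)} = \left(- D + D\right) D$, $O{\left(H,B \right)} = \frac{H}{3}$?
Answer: $0$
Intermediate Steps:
$O{\left(H,B \right)} = \frac{H}{3}$ ($O{\left(H,B \right)} = H \frac{1}{3} = \frac{H}{3}$)
$G{\left(D \right)} = 0$ ($G{\left(D \right)} = 0 D = 0$)
$G{\left(O{\left(-1,3 \right)} \right)} 12 = 0 \cdot 12 = 0$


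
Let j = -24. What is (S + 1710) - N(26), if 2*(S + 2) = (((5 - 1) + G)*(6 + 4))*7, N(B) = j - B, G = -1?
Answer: 1863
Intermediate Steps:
N(B) = -24 - B
S = 103 (S = -2 + ((((5 - 1) - 1)*(6 + 4))*7)/2 = -2 + (((4 - 1)*10)*7)/2 = -2 + ((3*10)*7)/2 = -2 + (30*7)/2 = -2 + (½)*210 = -2 + 105 = 103)
(S + 1710) - N(26) = (103 + 1710) - (-24 - 1*26) = 1813 - (-24 - 26) = 1813 - 1*(-50) = 1813 + 50 = 1863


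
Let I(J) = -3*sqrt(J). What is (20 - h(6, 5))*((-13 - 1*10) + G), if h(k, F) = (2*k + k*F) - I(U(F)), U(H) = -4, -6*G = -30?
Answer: 396 + 108*I ≈ 396.0 + 108.0*I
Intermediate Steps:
G = 5 (G = -1/6*(-30) = 5)
h(k, F) = 2*k + 6*I + F*k (h(k, F) = (2*k + k*F) - (-3)*sqrt(-4) = (2*k + F*k) - (-3)*2*I = (2*k + F*k) - (-6)*I = (2*k + F*k) + 6*I = 2*k + 6*I + F*k)
(20 - h(6, 5))*((-13 - 1*10) + G) = (20 - (2*6 + 6*I + 5*6))*((-13 - 1*10) + 5) = (20 - (12 + 6*I + 30))*((-13 - 10) + 5) = (20 - (42 + 6*I))*(-23 + 5) = (20 + (-42 - 6*I))*(-18) = (-22 - 6*I)*(-18) = 396 + 108*I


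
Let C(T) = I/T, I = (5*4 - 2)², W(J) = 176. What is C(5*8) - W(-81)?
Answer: -1679/10 ≈ -167.90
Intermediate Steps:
I = 324 (I = (20 - 2)² = 18² = 324)
C(T) = 324/T
C(5*8) - W(-81) = 324/((5*8)) - 1*176 = 324/40 - 176 = 324*(1/40) - 176 = 81/10 - 176 = -1679/10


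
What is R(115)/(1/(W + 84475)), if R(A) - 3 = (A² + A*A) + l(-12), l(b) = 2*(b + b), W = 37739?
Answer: 3227060670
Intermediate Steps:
l(b) = 4*b (l(b) = 2*(2*b) = 4*b)
R(A) = -45 + 2*A² (R(A) = 3 + ((A² + A*A) + 4*(-12)) = 3 + ((A² + A²) - 48) = 3 + (2*A² - 48) = 3 + (-48 + 2*A²) = -45 + 2*A²)
R(115)/(1/(W + 84475)) = (-45 + 2*115²)/(1/(37739 + 84475)) = (-45 + 2*13225)/(1/122214) = (-45 + 26450)/(1/122214) = 26405*122214 = 3227060670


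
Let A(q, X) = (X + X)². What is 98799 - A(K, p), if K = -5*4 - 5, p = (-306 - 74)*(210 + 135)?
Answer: -68748741201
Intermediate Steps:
p = -131100 (p = -380*345 = -131100)
K = -25 (K = -20 - 5 = -25)
A(q, X) = 4*X² (A(q, X) = (2*X)² = 4*X²)
98799 - A(K, p) = 98799 - 4*(-131100)² = 98799 - 4*17187210000 = 98799 - 1*68748840000 = 98799 - 68748840000 = -68748741201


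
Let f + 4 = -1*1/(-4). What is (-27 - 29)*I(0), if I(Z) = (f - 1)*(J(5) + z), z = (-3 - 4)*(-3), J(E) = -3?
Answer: 4788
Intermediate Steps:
f = -15/4 (f = -4 - 1*1/(-4) = -4 - 1*(-¼) = -4 + ¼ = -15/4 ≈ -3.7500)
z = 21 (z = -7*(-3) = 21)
I(Z) = -171/2 (I(Z) = (-15/4 - 1)*(-3 + 21) = -19/4*18 = -171/2)
(-27 - 29)*I(0) = (-27 - 29)*(-171/2) = -56*(-171/2) = 4788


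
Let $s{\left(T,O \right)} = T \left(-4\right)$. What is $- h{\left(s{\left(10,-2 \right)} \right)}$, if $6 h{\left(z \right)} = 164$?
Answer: $- \frac{82}{3} \approx -27.333$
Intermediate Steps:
$s{\left(T,O \right)} = - 4 T$
$h{\left(z \right)} = \frac{82}{3}$ ($h{\left(z \right)} = \frac{1}{6} \cdot 164 = \frac{82}{3}$)
$- h{\left(s{\left(10,-2 \right)} \right)} = \left(-1\right) \frac{82}{3} = - \frac{82}{3}$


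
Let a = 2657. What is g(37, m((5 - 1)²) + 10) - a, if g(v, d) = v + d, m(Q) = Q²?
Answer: -2354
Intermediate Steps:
g(v, d) = d + v
g(37, m((5 - 1)²) + 10) - a = ((((5 - 1)²)² + 10) + 37) - 1*2657 = (((4²)² + 10) + 37) - 2657 = ((16² + 10) + 37) - 2657 = ((256 + 10) + 37) - 2657 = (266 + 37) - 2657 = 303 - 2657 = -2354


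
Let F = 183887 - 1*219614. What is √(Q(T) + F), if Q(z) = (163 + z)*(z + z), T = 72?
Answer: I*√1887 ≈ 43.44*I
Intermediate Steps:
Q(z) = 2*z*(163 + z) (Q(z) = (163 + z)*(2*z) = 2*z*(163 + z))
F = -35727 (F = 183887 - 219614 = -35727)
√(Q(T) + F) = √(2*72*(163 + 72) - 35727) = √(2*72*235 - 35727) = √(33840 - 35727) = √(-1887) = I*√1887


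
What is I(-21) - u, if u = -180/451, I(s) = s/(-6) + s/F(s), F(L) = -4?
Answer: 16505/1804 ≈ 9.1491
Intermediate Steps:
I(s) = -5*s/12 (I(s) = s/(-6) + s/(-4) = s*(-⅙) + s*(-¼) = -s/6 - s/4 = -5*s/12)
u = -180/451 (u = -180*1/451 = -180/451 ≈ -0.39911)
I(-21) - u = -5/12*(-21) - 1*(-180/451) = 35/4 + 180/451 = 16505/1804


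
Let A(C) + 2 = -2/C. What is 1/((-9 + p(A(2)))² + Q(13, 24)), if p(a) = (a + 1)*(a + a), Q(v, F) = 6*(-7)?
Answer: -1/33 ≈ -0.030303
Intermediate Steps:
Q(v, F) = -42
A(C) = -2 - 2/C
p(a) = 2*a*(1 + a) (p(a) = (1 + a)*(2*a) = 2*a*(1 + a))
1/((-9 + p(A(2)))² + Q(13, 24)) = 1/((-9 + 2*(-2 - 2/2)*(1 + (-2 - 2/2)))² - 42) = 1/((-9 + 2*(-2 - 2*½)*(1 + (-2 - 2*½)))² - 42) = 1/((-9 + 2*(-2 - 1)*(1 + (-2 - 1)))² - 42) = 1/((-9 + 2*(-3)*(1 - 3))² - 42) = 1/((-9 + 2*(-3)*(-2))² - 42) = 1/((-9 + 12)² - 42) = 1/(3² - 42) = 1/(9 - 42) = 1/(-33) = -1/33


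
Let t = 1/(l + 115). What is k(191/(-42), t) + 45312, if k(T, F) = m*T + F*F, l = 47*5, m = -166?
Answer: 16929587503/367500 ≈ 46067.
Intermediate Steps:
l = 235
t = 1/350 (t = 1/(235 + 115) = 1/350 ≈ 0.0028571)
k(T, F) = F² - 166*T (k(T, F) = -166*T + F*F = -166*T + F² = F² - 166*T)
k(191/(-42), t) + 45312 = ((1/350)² - 31706/(-42)) + 45312 = (1/122500 - 31706*(-1)/42) + 45312 = (1/122500 - 166*(-191/42)) + 45312 = (1/122500 + 15853/21) + 45312 = 277427503/367500 + 45312 = 16929587503/367500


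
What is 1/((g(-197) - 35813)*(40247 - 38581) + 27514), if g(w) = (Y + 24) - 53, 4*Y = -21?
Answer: -2/119388009 ≈ -1.6752e-8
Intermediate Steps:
Y = -21/4 (Y = (¼)*(-21) = -21/4 ≈ -5.2500)
g(w) = -137/4 (g(w) = (-21/4 + 24) - 53 = 75/4 - 53 = -137/4)
1/((g(-197) - 35813)*(40247 - 38581) + 27514) = 1/((-137/4 - 35813)*(40247 - 38581) + 27514) = 1/(-143389/4*1666 + 27514) = 1/(-119443037/2 + 27514) = 1/(-119388009/2) = -2/119388009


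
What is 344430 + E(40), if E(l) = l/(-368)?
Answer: 15843775/46 ≈ 3.4443e+5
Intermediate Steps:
E(l) = -l/368 (E(l) = l*(-1/368) = -l/368)
344430 + E(40) = 344430 - 1/368*40 = 344430 - 5/46 = 15843775/46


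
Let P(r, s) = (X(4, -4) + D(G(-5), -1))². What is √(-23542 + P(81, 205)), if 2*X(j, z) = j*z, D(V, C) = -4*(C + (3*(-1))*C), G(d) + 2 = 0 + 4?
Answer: I*√23286 ≈ 152.6*I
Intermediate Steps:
G(d) = 2 (G(d) = -2 + (0 + 4) = -2 + 4 = 2)
D(V, C) = 8*C (D(V, C) = -4*(C - 3*C) = -(-8)*C = 8*C)
X(j, z) = j*z/2 (X(j, z) = (j*z)/2 = j*z/2)
P(r, s) = 256 (P(r, s) = ((½)*4*(-4) + 8*(-1))² = (-8 - 8)² = (-16)² = 256)
√(-23542 + P(81, 205)) = √(-23542 + 256) = √(-23286) = I*√23286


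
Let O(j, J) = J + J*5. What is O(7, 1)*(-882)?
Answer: -5292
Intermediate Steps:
O(j, J) = 6*J (O(j, J) = J + 5*J = 6*J)
O(7, 1)*(-882) = (6*1)*(-882) = 6*(-882) = -5292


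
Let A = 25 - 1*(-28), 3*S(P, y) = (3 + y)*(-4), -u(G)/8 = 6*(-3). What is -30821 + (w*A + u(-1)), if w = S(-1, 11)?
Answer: -94999/3 ≈ -31666.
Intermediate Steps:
u(G) = 144 (u(G) = -48*(-3) = -8*(-18) = 144)
S(P, y) = -4 - 4*y/3 (S(P, y) = ((3 + y)*(-4))/3 = (-12 - 4*y)/3 = -4 - 4*y/3)
w = -56/3 (w = -4 - 4/3*11 = -4 - 44/3 = -56/3 ≈ -18.667)
A = 53 (A = 25 + 28 = 53)
-30821 + (w*A + u(-1)) = -30821 + (-56/3*53 + 144) = -30821 + (-2968/3 + 144) = -30821 - 2536/3 = -94999/3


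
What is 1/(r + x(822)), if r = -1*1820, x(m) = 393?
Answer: -1/1427 ≈ -0.00070077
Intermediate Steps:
r = -1820
1/(r + x(822)) = 1/(-1820 + 393) = 1/(-1427) = -1/1427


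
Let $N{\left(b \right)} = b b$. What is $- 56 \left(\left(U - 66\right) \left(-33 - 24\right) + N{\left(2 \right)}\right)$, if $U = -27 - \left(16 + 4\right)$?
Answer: $-360920$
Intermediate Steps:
$U = -47$ ($U = -27 - 20 = -47$)
$N{\left(b \right)} = b^{2}$
$- 56 \left(\left(U - 66\right) \left(-33 - 24\right) + N{\left(2 \right)}\right) = - 56 \left(\left(-47 - 66\right) \left(-33 - 24\right) + 2^{2}\right) = - 56 \left(\left(-113\right) \left(-57\right) + 4\right) = - 56 \left(6441 + 4\right) = \left(-56\right) 6445 = -360920$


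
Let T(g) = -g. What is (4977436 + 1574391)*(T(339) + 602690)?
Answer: 3946499545277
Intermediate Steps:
(4977436 + 1574391)*(T(339) + 602690) = (4977436 + 1574391)*(-1*339 + 602690) = 6551827*(-339 + 602690) = 6551827*602351 = 3946499545277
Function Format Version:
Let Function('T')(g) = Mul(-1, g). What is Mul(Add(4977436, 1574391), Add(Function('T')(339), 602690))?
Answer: 3946499545277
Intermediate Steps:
Mul(Add(4977436, 1574391), Add(Function('T')(339), 602690)) = Mul(Add(4977436, 1574391), Add(Mul(-1, 339), 602690)) = Mul(6551827, Add(-339, 602690)) = Mul(6551827, 602351) = 3946499545277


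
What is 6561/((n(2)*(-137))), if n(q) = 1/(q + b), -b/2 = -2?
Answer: -39366/137 ≈ -287.34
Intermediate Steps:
b = 4 (b = -2*(-2) = 4)
n(q) = 1/(4 + q) (n(q) = 1/(q + 4) = 1/(4 + q))
6561/((n(2)*(-137))) = 6561/((-137/(4 + 2))) = 6561/((-137/6)) = 6561/(((⅙)*(-137))) = 6561/(-137/6) = 6561*(-6/137) = -39366/137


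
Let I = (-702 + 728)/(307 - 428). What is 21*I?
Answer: -546/121 ≈ -4.5124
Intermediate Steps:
I = -26/121 (I = 26/(-121) = 26*(-1/121) = -26/121 ≈ -0.21488)
21*I = 21*(-26/121) = -546/121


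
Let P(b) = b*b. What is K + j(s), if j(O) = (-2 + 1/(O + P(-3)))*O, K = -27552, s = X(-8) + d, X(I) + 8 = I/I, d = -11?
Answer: -27514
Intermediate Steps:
X(I) = -7 (X(I) = -8 + I/I = -8 + 1 = -7)
P(b) = b**2
s = -18 (s = -7 - 11 = -18)
j(O) = O*(-2 + 1/(9 + O)) (j(O) = (-2 + 1/(O + (-3)**2))*O = (-2 + 1/(O + 9))*O = (-2 + 1/(9 + O))*O = O*(-2 + 1/(9 + O)))
K + j(s) = -27552 - 1*(-18)*(17 + 2*(-18))/(9 - 18) = -27552 - 1*(-18)*(17 - 36)/(-9) = -27552 - 1*(-18)*(-1/9)*(-19) = -27552 + 38 = -27514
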